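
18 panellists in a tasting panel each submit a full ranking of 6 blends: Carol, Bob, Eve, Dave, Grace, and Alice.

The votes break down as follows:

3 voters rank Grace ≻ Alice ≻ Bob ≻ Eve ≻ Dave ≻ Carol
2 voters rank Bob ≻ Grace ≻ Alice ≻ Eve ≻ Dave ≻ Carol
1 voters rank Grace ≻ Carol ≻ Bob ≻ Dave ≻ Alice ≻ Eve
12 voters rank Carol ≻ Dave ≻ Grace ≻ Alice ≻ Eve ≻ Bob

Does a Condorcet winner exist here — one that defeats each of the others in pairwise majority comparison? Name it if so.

Head-to-head results (18 voters total):
Carol vs Bob: Carol wins 13–5.
Carol vs Eve: Carol wins 13–5.
Carol vs Dave: Carol wins 13–5.
Carol vs Grace: Carol wins 12–6.
Carol vs Alice: Carol wins 13–5.
Bob vs Eve: Eve wins 12–6.
Bob vs Dave: Dave wins 12–6.
Bob vs Grace: Grace wins 16–2.
Bob vs Alice: Alice wins 15–3.
Eve vs Dave: Dave wins 13–5.
Eve vs Grace: Grace wins 18–0.
Eve vs Alice: Alice wins 18–0.
Dave vs Grace: Dave wins 12–6.
Dave vs Alice: Dave wins 13–5.
Grace vs Alice: Grace wins 18–0.
Carol beats each rival — Bob (13–5), Eve (13–5), Dave (13–5), Grace (12–6), Alice (13–5) — so Carol is the Condorcet winner.

Carol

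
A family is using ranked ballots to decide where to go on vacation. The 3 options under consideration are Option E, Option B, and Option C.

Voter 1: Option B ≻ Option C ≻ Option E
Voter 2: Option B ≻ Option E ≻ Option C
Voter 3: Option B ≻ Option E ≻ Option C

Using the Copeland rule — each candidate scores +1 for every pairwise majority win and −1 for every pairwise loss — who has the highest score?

Pairwise results:
  Option E vs Option B: Option B wins 3–0.
  Option E vs Option C: Option E wins 2–1.
  Option B vs Option C: Option B wins 3–0.
Copeland scores (wins − losses):
  Option E: 1 − 1 = 0
  Option B: 2 − 0 = 2
  Option C: 0 − 2 = -2
Option B has the best Copeland score.

Option B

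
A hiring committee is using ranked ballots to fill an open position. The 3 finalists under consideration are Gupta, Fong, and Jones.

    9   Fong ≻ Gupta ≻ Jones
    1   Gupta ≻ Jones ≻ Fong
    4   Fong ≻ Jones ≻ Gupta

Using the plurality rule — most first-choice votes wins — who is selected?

First-place vote totals:
  Gupta: 1
  Fong: 13
  Jones: 0
Fong has the most first-place votes.

Fong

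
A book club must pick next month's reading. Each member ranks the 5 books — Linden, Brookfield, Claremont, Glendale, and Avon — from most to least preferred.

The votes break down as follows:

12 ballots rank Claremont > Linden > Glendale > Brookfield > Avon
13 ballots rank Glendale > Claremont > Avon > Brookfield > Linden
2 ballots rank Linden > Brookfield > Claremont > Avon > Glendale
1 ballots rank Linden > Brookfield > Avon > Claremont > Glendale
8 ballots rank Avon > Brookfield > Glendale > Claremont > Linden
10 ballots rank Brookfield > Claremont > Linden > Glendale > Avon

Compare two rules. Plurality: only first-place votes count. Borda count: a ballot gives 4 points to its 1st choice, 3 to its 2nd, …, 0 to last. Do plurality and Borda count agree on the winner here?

Plurality first-place counts: Linden 3, Brookfield 10, Claremont 12, Glendale 13, Avon 8 → Glendale.
Borda totals: Linden 68, Brookfield 98, Claremont 130, Glendale 102, Avon 62 → Claremont.
The two rules disagree: plurality picks Glendale, Borda picks Claremont.

No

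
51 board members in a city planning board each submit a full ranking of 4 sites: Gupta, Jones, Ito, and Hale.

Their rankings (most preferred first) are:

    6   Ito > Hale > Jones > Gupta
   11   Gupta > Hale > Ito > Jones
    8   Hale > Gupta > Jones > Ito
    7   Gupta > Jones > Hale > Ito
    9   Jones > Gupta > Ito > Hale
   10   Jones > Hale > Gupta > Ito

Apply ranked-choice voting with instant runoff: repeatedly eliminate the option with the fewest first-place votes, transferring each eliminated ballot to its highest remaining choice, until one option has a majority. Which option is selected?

Gupta

Round 1: Jones 19, Gupta 18, Hale 8, Ito 6. Ito has the fewest and is eliminated.
Round 2: Jones 19, Gupta 18, Hale 14. Hale has the fewest and is eliminated.
Round 3: Gupta 26, Jones 25. Gupta has a majority.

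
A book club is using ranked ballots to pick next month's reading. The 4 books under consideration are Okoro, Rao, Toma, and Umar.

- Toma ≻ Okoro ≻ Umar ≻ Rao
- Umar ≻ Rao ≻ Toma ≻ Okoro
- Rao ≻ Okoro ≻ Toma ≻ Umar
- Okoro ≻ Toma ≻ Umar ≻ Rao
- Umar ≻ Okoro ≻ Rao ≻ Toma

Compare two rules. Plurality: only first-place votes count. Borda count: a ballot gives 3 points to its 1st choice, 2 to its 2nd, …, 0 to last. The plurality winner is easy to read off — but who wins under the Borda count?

Plurality first-place counts: Okoro 1, Rao 1, Toma 1, Umar 2 → Umar.
Borda totals: Okoro 9, Rao 6, Toma 7, Umar 8 → Okoro.

Okoro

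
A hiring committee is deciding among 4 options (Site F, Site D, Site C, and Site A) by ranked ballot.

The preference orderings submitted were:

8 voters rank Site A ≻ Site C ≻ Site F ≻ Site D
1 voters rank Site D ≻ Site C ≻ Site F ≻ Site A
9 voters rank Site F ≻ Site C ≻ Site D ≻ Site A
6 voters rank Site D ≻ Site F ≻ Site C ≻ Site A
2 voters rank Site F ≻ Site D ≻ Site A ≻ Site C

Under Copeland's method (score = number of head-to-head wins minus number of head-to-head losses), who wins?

Site F

Pairwise results:
  Site F vs Site D: Site F wins 19–7.
  Site F vs Site C: Site F wins 17–9.
  Site F vs Site A: Site F wins 18–8.
  Site D vs Site C: Site C wins 17–9.
  Site D vs Site A: Site D wins 18–8.
  Site C vs Site A: Site C wins 16–10.
Copeland scores (wins − losses):
  Site F: 3 − 0 = 3
  Site D: 1 − 2 = -1
  Site C: 2 − 1 = 1
  Site A: 0 − 3 = -3
Site F has the best Copeland score.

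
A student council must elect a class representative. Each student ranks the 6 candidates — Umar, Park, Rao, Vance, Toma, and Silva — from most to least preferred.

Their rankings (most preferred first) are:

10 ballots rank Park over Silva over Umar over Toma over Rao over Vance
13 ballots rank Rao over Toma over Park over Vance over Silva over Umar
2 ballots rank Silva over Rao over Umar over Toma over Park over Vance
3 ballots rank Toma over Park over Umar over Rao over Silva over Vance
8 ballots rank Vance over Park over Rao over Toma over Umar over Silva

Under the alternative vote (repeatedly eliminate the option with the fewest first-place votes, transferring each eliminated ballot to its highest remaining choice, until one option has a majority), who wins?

Round 1: Rao 13, Park 10, Vance 8, Toma 3, Silva 2, Umar 0. Umar has the fewest and is eliminated.
Round 2: Rao 13, Park 10, Vance 8, Toma 3, Silva 2. Silva has the fewest and is eliminated.
Round 3: Rao 15, Park 10, Vance 8, Toma 3. Toma has the fewest and is eliminated.
Round 4: Rao 15, Park 13, Vance 8. Vance has the fewest and is eliminated.
Round 5: Park 21, Rao 15. Park has a majority.

Park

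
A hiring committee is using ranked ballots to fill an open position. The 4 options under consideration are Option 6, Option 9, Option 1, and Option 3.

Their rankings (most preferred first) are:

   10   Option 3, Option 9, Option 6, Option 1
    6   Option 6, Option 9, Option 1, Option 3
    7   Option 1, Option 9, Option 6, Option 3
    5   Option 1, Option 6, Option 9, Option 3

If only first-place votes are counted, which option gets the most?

First-place vote totals:
  Option 6: 6
  Option 9: 0
  Option 1: 12
  Option 3: 10
Option 1 has the most first-place votes.

Option 1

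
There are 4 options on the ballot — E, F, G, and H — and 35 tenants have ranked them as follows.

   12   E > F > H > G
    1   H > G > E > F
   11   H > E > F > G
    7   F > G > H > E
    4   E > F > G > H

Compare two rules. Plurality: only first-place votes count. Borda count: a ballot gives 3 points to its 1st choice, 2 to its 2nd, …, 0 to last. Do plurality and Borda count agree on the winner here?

Yes

Plurality first-place counts: E 16, F 7, G 0, H 12 → E.
Borda totals: E 71, F 64, G 20, H 55 → E.
The two rules agree on E.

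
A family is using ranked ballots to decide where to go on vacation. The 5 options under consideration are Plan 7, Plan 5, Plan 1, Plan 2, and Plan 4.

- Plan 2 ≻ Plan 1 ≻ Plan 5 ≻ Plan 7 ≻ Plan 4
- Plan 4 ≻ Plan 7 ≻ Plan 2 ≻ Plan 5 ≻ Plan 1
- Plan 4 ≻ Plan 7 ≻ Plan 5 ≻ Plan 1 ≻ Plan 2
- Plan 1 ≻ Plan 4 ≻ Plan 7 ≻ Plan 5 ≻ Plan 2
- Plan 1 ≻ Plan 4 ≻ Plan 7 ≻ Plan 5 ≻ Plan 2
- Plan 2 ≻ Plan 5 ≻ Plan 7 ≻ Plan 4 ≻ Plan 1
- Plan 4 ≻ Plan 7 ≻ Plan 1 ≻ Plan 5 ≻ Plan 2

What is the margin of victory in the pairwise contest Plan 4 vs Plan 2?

Ballots ranking Plan 4 above Plan 2: 5.
Ballots ranking Plan 2 above Plan 4: 2.
Plan 4 wins 5–2, a margin of 3.

3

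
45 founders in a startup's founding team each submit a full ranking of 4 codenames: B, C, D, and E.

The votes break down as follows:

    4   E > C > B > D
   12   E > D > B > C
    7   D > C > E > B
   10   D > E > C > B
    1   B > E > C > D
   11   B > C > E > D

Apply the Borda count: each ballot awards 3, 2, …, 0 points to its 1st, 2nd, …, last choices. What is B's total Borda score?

52

Borda scores:
  B: 4·1 + 12·1 + 7·0 + 10·0 + 3 + 11·3 = 52
  C: 4·2 + 12·0 + 7·2 + 10·1 + 1 + 11·2 = 55
  D: 4·0 + 12·2 + 7·3 + 10·3 + 0 + 11·0 = 75
  E: 4·3 + 12·3 + 7·1 + 10·2 + 2 + 11·1 = 88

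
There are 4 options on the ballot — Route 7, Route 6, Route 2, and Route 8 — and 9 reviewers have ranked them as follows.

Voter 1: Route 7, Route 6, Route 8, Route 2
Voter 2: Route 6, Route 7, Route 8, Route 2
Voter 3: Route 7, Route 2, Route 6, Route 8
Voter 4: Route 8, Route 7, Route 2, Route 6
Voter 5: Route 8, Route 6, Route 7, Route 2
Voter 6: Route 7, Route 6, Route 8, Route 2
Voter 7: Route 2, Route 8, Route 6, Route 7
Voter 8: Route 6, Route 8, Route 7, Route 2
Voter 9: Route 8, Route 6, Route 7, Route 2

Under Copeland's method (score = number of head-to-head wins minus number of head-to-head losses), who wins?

Route 6

Pairwise results:
  Route 7 vs Route 6: Route 6 wins 5–4.
  Route 7 vs Route 2: Route 7 wins 8–1.
  Route 7 vs Route 8: Route 8 wins 5–4.
  Route 6 vs Route 2: Route 6 wins 6–3.
  Route 6 vs Route 8: Route 6 wins 5–4.
  Route 2 vs Route 8: Route 8 wins 7–2.
Copeland scores (wins − losses):
  Route 7: 1 − 2 = -1
  Route 6: 3 − 0 = 3
  Route 2: 0 − 3 = -3
  Route 8: 2 − 1 = 1
Route 6 has the best Copeland score.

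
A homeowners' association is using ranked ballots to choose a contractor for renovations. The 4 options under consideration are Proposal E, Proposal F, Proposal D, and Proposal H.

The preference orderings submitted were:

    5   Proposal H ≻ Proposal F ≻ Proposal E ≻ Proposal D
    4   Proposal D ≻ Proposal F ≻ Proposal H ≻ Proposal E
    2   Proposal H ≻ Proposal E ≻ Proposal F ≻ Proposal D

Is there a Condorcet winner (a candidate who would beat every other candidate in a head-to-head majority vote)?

Yes

Head-to-head results (11 voters total):
Proposal E vs Proposal F: Proposal F wins 9–2.
Proposal E vs Proposal D: Proposal E wins 7–4.
Proposal E vs Proposal H: Proposal H wins 11–0.
Proposal F vs Proposal D: Proposal F wins 7–4.
Proposal F vs Proposal H: Proposal H wins 7–4.
Proposal D vs Proposal H: Proposal H wins 7–4.
Proposal H beats each rival — Proposal E (11–0), Proposal F (7–4), Proposal D (7–4) — so Proposal H is the Condorcet winner.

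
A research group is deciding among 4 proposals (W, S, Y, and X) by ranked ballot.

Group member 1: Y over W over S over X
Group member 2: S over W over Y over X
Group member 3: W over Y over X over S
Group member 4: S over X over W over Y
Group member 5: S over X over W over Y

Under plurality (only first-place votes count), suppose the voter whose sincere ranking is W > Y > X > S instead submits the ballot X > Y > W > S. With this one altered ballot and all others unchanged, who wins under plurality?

First-place totals with the altered ballot: W 0, S 3, Y 1, X 1.
The winner is unchanged: still S.

S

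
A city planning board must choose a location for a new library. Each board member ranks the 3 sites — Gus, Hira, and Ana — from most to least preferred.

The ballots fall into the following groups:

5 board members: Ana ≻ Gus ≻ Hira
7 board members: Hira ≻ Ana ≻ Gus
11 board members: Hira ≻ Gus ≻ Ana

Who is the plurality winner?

First-place vote totals:
  Gus: 0
  Hira: 18
  Ana: 5
Hira has the most first-place votes.

Hira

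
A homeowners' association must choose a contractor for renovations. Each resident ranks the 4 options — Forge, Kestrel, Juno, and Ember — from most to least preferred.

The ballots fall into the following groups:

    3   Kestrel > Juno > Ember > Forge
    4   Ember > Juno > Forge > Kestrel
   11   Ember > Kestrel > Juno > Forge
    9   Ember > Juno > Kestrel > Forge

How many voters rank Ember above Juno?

24

Ballots ranking Ember above Juno: 4+11+9 = 24.
Ballots ranking Juno above Ember: 3.
So 24 of 27 voters prefer Ember to Juno.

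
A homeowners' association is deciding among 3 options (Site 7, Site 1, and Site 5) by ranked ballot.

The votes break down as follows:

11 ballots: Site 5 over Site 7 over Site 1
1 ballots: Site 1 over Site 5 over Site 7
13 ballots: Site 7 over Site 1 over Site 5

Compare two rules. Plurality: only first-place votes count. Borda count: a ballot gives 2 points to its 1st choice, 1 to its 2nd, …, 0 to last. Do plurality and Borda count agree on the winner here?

Yes

Plurality first-place counts: Site 7 13, Site 1 1, Site 5 11 → Site 7.
Borda totals: Site 7 37, Site 1 15, Site 5 23 → Site 7.
The two rules agree on Site 7.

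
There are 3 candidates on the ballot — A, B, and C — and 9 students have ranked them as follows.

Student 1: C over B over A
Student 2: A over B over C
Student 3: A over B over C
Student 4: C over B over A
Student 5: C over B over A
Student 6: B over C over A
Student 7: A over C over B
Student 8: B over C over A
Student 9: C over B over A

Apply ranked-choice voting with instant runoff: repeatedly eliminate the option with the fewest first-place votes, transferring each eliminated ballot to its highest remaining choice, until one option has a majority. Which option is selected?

Round 1: C 4, A 3, B 2. B has the fewest and is eliminated.
Round 2: C 6, A 3. C has a majority.

C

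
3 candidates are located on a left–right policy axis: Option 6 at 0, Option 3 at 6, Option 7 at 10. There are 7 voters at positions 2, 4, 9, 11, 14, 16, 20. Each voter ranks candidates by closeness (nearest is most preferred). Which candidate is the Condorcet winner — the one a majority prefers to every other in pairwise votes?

With single-peaked preferences on a line, the Condorcet winner is the candidate closest to the median voter.
The median voter (position 11) is closest to Option 7 at 10.
Check: Option 7 vs Option 6 — voters closer to Option 7: 5 of 7.

Option 7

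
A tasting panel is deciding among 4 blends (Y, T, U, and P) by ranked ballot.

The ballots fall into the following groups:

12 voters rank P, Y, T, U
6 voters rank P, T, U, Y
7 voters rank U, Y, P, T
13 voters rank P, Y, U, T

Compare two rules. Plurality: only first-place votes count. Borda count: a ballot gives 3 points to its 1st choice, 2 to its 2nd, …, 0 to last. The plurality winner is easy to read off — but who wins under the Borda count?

P

Plurality first-place counts: Y 0, T 0, U 7, P 31 → P.
Borda totals: Y 64, T 24, U 40, P 100 → P.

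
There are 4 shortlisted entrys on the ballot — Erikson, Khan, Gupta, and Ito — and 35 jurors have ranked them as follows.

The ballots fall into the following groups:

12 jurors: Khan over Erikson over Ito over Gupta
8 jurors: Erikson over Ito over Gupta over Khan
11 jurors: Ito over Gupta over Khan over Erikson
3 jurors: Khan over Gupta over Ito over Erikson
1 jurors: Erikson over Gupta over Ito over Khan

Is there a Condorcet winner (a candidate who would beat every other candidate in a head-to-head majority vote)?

Head-to-head results (35 voters total):
Erikson vs Khan: Khan wins 26–9.
Erikson vs Gupta: Erikson wins 21–14.
Erikson vs Ito: Erikson wins 21–14.
Khan vs Gupta: Gupta wins 20–15.
Khan vs Ito: Ito wins 20–15.
Gupta vs Ito: Ito wins 31–4.
No candidate beats all others: Erikson beats Gupta beats Khan beats Erikson, a majority cycle.

No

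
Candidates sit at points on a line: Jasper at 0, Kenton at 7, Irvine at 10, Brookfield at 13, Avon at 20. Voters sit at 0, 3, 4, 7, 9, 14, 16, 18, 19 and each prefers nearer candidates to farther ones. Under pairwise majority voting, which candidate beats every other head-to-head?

With single-peaked preferences on a line, the Condorcet winner is the candidate closest to the median voter.
The median voter (position 9) is closest to Irvine at 10.
Check: Irvine vs Jasper — voters closer to Irvine: 6 of 9.

Irvine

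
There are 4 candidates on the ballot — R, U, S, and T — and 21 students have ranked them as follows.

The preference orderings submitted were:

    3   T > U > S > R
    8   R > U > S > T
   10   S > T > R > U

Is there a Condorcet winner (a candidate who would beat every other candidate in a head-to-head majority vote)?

Head-to-head results (21 voters total):
R vs U: R wins 18–3.
R vs S: S wins 13–8.
R vs T: T wins 13–8.
U vs S: U wins 11–10.
U vs T: T wins 13–8.
S vs T: S wins 18–3.
No candidate beats all others: R beats U beats S beats R, a majority cycle.

No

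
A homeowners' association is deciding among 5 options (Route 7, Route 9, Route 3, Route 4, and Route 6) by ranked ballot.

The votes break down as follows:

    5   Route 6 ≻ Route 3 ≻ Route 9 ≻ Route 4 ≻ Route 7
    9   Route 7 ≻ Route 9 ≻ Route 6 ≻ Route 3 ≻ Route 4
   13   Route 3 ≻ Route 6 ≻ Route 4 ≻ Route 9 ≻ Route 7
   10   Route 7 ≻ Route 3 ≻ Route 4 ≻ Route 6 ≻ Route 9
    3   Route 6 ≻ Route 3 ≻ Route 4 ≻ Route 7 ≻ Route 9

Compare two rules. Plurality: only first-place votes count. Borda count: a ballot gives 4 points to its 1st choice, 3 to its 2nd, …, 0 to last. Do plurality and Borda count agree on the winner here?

No

Plurality first-place counts: Route 7 19, Route 9 0, Route 3 13, Route 4 0, Route 6 8 → Route 7.
Borda totals: Route 7 79, Route 9 50, Route 3 115, Route 4 57, Route 6 99 → Route 3.
The two rules disagree: plurality picks Route 7, Borda picks Route 3.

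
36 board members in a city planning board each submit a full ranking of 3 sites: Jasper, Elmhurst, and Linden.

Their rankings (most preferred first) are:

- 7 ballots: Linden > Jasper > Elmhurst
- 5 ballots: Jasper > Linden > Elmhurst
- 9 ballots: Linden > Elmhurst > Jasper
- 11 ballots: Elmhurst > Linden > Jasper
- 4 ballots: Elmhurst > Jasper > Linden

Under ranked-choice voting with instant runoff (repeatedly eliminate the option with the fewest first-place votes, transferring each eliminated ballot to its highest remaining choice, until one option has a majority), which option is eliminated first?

Jasper

Round 1: Linden 16, Elmhurst 15, Jasper 5. Jasper has the fewest and is eliminated.
Round 2: Linden 21, Elmhurst 15. Linden has a majority.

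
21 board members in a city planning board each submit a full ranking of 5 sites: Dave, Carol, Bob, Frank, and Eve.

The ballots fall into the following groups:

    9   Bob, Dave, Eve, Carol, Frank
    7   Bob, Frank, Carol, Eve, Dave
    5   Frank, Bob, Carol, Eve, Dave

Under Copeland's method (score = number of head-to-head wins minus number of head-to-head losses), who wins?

Bob

Pairwise results:
  Dave vs Carol: Carol wins 12–9.
  Dave vs Bob: Bob wins 21–0.
  Dave vs Frank: Frank wins 12–9.
  Dave vs Eve: Eve wins 12–9.
  Carol vs Bob: Bob wins 21–0.
  Carol vs Frank: Frank wins 12–9.
  Carol vs Eve: Carol wins 12–9.
  Bob vs Frank: Bob wins 16–5.
  Bob vs Eve: Bob wins 21–0.
  Frank vs Eve: Frank wins 12–9.
Copeland scores (wins − losses):
  Dave: 0 − 4 = -4
  Carol: 2 − 2 = 0
  Bob: 4 − 0 = 4
  Frank: 3 − 1 = 2
  Eve: 1 − 3 = -2
Bob has the best Copeland score.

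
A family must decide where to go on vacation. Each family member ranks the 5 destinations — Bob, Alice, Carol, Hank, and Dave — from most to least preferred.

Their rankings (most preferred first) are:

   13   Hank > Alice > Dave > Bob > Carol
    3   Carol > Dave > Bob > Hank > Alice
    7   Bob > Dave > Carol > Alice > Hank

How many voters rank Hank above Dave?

Ballots ranking Hank above Dave: 13.
Ballots ranking Dave above Hank: 3+7 = 10.
So 13 of 23 voters prefer Hank to Dave.

13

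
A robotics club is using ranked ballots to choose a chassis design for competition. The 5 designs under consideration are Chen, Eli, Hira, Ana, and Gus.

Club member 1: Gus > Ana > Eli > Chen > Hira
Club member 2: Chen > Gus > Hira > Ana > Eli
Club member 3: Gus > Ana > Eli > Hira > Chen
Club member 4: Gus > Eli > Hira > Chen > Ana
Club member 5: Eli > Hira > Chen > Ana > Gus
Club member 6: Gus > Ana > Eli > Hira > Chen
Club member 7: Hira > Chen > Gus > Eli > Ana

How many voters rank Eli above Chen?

Ballots ranking Eli above Chen: 5.
Ballots ranking Chen above Eli: 2.
So 5 of 7 voters prefer Eli to Chen.

5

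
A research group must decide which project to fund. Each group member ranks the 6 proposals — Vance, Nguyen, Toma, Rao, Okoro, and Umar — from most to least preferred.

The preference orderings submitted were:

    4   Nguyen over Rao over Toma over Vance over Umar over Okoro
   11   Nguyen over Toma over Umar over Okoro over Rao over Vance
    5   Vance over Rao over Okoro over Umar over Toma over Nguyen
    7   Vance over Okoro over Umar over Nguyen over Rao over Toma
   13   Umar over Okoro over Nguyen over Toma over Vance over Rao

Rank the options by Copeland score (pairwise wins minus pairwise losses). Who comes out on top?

Umar

Pairwise results:
  Vance vs Nguyen: Nguyen wins 28–12.
  Vance vs Toma: Toma wins 28–12.
  Vance vs Rao: Vance wins 25–15.
  Vance vs Okoro: Okoro wins 24–16.
  Vance vs Umar: Umar wins 24–16.
  Nguyen vs Toma: Nguyen wins 35–5.
  Nguyen vs Rao: Nguyen wins 35–5.
  Nguyen vs Okoro: Okoro wins 25–15.
  Nguyen vs Umar: Umar wins 25–15.
  Toma vs Rao: Toma wins 24–16.
  Toma vs Okoro: Okoro wins 25–15.
  Toma vs Umar: Umar wins 25–15.
  Rao vs Okoro: Okoro wins 31–9.
  Rao vs Umar: Umar wins 31–9.
  Okoro vs Umar: Umar wins 28–12.
Copeland scores (wins − losses):
  Vance: 1 − 4 = -3
  Nguyen: 3 − 2 = 1
  Toma: 2 − 3 = -1
  Rao: 0 − 5 = -5
  Okoro: 4 − 1 = 3
  Umar: 5 − 0 = 5
Umar has the best Copeland score.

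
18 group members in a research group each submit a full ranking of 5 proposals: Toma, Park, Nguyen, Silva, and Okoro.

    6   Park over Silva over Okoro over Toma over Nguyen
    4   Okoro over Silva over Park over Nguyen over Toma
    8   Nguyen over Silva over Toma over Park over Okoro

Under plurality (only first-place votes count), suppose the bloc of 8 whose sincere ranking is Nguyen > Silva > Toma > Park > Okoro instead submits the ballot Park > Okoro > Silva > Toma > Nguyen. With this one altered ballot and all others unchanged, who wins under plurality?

Park

First-place totals with the altered ballot: Toma 0, Park 14, Nguyen 0, Silva 0, Okoro 4.
The switch changes the winner from Nguyen to Park.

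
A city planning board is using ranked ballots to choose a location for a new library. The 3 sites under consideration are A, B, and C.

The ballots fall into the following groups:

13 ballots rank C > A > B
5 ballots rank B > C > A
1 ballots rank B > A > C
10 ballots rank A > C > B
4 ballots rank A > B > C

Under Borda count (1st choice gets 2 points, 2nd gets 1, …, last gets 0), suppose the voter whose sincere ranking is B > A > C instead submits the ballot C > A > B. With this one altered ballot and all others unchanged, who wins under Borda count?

Borda totals with the altered ballot: A 42, B 14, C 43.
The switch changes the winner from A to C.

C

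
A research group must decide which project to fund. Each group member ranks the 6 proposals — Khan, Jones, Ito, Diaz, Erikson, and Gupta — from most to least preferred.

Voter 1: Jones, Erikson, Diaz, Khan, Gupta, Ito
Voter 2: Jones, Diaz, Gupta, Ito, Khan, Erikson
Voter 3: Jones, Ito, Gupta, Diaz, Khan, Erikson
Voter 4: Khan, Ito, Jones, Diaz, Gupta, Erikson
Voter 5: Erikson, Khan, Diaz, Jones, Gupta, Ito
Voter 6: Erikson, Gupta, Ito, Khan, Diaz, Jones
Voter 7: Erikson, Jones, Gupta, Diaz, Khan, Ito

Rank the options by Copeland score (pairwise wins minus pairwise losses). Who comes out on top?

Pairwise results:
  Khan vs Jones: Jones wins 4–3.
  Khan vs Ito: Khan wins 4–3.
  Khan vs Diaz: Diaz wins 4–3.
  Khan vs Erikson: Erikson wins 4–3.
  Khan vs Gupta: Gupta wins 4–3.
  Jones vs Ito: Jones wins 5–2.
  Jones vs Diaz: Jones wins 5–2.
  Jones vs Erikson: Jones wins 4–3.
  Jones vs Gupta: Jones wins 6–1.
  Ito vs Diaz: Diaz wins 4–3.
  Ito vs Erikson: Erikson wins 4–3.
  Ito vs Gupta: Gupta wins 5–2.
  Diaz vs Erikson: Erikson wins 4–3.
  Diaz vs Gupta: Diaz wins 4–3.
  Erikson vs Gupta: Erikson wins 4–3.
Copeland scores (wins − losses):
  Khan: 1 − 4 = -3
  Jones: 5 − 0 = 5
  Ito: 0 − 5 = -5
  Diaz: 3 − 2 = 1
  Erikson: 4 − 1 = 3
  Gupta: 2 − 3 = -1
Jones has the best Copeland score.

Jones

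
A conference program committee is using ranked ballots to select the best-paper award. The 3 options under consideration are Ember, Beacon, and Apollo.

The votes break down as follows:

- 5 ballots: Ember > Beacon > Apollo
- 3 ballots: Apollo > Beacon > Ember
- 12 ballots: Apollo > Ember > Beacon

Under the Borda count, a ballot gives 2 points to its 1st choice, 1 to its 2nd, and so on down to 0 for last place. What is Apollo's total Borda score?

30

Borda scores:
  Ember: 5·2 + 3·0 + 12·1 = 22
  Beacon: 5·1 + 3·1 + 12·0 = 8
  Apollo: 5·0 + 3·2 + 12·2 = 30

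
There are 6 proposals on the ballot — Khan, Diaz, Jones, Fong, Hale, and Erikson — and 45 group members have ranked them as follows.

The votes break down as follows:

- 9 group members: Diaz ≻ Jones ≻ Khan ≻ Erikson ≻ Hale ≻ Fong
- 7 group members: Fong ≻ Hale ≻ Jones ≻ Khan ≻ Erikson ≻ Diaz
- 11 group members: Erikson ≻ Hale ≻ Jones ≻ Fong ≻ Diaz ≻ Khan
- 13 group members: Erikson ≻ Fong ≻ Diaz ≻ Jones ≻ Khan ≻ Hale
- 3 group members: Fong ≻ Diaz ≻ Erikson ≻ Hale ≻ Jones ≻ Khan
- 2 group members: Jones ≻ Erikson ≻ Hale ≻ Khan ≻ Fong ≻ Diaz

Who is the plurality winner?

Erikson

First-place vote totals:
  Khan: 0
  Diaz: 9
  Jones: 2
  Fong: 10
  Hale: 0
  Erikson: 24
Erikson has the most first-place votes.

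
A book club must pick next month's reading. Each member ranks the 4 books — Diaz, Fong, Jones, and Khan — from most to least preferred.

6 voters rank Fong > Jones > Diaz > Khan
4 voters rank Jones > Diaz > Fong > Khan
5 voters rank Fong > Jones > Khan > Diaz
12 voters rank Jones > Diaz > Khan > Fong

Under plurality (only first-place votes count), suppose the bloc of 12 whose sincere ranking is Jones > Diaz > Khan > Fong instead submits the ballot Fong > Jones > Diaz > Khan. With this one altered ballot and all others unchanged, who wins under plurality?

First-place totals with the altered ballot: Diaz 0, Fong 23, Jones 4, Khan 0.
The switch changes the winner from Jones to Fong.

Fong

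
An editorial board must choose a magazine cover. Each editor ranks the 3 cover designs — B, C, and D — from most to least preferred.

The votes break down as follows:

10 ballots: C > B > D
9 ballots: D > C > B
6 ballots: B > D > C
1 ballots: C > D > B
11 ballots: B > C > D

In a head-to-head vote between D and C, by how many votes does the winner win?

7

Ballots ranking D above C: 9+6 = 15.
Ballots ranking C above D: 10+1+11 = 22.
C wins 22–15, a margin of 7.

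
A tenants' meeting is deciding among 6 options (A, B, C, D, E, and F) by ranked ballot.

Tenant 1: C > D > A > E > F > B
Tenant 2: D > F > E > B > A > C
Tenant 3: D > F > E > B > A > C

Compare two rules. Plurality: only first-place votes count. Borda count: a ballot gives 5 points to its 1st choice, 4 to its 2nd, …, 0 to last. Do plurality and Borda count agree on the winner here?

Yes

Plurality first-place counts: A 0, B 0, C 1, D 2, E 0, F 0 → D.
Borda totals: A 5, B 4, C 5, D 14, E 8, F 9 → D.
The two rules agree on D.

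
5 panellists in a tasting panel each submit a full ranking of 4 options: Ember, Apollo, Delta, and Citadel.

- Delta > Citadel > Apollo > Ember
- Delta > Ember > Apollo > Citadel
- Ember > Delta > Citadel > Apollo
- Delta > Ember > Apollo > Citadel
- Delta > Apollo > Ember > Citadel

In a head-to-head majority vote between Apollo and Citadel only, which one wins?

Apollo

Ballots ranking Apollo above Citadel: 3.
Ballots ranking Citadel above Apollo: 2.
Apollo wins the head-to-head, 3–2.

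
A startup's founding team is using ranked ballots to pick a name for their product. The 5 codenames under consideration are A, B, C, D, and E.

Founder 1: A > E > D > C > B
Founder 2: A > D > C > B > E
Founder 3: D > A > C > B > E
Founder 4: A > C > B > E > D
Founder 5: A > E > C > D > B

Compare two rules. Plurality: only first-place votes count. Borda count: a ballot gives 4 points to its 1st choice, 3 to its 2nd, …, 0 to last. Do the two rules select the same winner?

Yes

Plurality first-place counts: A 4, B 0, C 0, D 1, E 0 → A.
Borda totals: A 19, B 4, C 10, D 10, E 7 → A.
The two rules agree on A.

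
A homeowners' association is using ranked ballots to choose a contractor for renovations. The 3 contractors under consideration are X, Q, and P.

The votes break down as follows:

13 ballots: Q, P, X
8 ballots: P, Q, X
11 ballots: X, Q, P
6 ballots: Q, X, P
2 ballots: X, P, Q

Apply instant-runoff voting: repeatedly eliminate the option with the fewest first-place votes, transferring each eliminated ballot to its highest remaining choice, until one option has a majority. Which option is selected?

Round 1: Q 19, X 13, P 8. P has the fewest and is eliminated.
Round 2: Q 27, X 13. Q has a majority.

Q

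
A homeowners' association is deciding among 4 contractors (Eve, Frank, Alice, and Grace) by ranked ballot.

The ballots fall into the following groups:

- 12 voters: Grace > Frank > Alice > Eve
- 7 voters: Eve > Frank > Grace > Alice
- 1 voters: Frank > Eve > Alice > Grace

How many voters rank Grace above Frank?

12

Ballots ranking Grace above Frank: 12.
Ballots ranking Frank above Grace: 7+1 = 8.
So 12 of 20 voters prefer Grace to Frank.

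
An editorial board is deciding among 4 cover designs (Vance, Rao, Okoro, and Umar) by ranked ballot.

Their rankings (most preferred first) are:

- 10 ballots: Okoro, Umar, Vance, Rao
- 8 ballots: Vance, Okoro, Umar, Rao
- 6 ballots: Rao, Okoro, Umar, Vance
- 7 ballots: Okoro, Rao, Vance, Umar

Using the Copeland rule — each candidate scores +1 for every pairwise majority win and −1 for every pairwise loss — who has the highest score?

Pairwise results:
  Vance vs Rao: Vance wins 18–13.
  Vance vs Okoro: Okoro wins 23–8.
  Vance vs Umar: Umar wins 16–15.
  Rao vs Okoro: Okoro wins 25–6.
  Rao vs Umar: Umar wins 18–13.
  Okoro vs Umar: Okoro wins 31–0.
Copeland scores (wins − losses):
  Vance: 1 − 2 = -1
  Rao: 0 − 3 = -3
  Okoro: 3 − 0 = 3
  Umar: 2 − 1 = 1
Okoro has the best Copeland score.

Okoro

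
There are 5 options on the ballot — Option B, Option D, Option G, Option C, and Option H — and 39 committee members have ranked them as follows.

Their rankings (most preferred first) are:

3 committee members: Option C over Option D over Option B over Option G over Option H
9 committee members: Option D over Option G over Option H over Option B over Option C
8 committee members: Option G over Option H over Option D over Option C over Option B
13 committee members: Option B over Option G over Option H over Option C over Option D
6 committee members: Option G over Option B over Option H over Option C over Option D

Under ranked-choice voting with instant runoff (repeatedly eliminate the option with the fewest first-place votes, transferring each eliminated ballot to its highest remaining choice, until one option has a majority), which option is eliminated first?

Option H

Round 1: Option G 14, Option B 13, Option D 9, Option C 3, Option H 0. Option H has the fewest and is eliminated.
Round 2: Option G 14, Option B 13, Option D 9, Option C 3. Option C has the fewest and is eliminated.
Round 3: Option G 14, Option B 13, Option D 12. Option D has the fewest and is eliminated.
Round 4: Option G 23, Option B 16. Option G has a majority.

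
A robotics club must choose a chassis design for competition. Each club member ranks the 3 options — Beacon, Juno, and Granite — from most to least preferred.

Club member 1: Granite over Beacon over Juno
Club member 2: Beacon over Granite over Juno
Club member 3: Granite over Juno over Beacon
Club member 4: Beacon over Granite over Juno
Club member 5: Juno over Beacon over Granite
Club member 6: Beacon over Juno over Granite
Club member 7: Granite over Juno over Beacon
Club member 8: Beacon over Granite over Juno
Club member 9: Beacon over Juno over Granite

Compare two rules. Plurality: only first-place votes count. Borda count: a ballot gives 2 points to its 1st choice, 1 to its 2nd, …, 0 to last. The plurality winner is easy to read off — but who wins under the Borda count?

Beacon

Plurality first-place counts: Beacon 5, Juno 1, Granite 3 → Beacon.
Borda totals: Beacon 12, Juno 6, Granite 9 → Beacon.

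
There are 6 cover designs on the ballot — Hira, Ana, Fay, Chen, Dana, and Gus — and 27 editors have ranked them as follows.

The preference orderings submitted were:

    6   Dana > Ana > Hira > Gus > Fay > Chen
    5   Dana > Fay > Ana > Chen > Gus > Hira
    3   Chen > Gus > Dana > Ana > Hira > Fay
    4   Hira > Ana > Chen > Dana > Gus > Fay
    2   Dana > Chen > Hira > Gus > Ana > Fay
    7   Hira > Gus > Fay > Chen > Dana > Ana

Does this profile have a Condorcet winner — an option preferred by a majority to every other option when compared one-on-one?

Head-to-head results (27 voters total):
Hira vs Ana: Ana wins 14–13.
Hira vs Fay: Hira wins 22–5.
Hira vs Chen: Hira wins 17–10.
Hira vs Dana: Dana wins 16–11.
Hira vs Gus: Hira wins 19–8.
Ana vs Fay: Ana wins 15–12.
Ana vs Chen: Ana wins 15–12.
Ana vs Dana: Dana wins 23–4.
Ana vs Gus: Ana wins 15–12.
Fay vs Chen: Fay wins 18–9.
Fay vs Dana: Dana wins 20–7.
Fay vs Gus: Gus wins 22–5.
Chen vs Dana: Chen wins 14–13.
Chen vs Gus: Chen wins 14–13.
Dana vs Gus: Dana wins 17–10.
No candidate beats all others: Hira beats Chen beats Dana beats Hira, a majority cycle.

No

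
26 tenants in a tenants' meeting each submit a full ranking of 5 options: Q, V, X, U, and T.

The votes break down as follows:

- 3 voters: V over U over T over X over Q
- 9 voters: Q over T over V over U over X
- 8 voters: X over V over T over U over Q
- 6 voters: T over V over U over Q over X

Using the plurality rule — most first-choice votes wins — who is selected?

Q

First-place vote totals:
  Q: 9
  V: 3
  X: 8
  U: 0
  T: 6
Q has the most first-place votes.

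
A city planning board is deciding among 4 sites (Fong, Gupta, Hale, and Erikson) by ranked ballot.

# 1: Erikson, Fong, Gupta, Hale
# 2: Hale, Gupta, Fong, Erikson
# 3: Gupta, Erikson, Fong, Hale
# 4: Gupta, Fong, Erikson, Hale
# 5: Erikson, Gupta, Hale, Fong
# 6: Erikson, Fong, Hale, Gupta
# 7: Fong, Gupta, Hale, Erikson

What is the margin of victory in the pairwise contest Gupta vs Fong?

1

Ballots ranking Gupta above Fong: 4.
Ballots ranking Fong above Gupta: 3.
Gupta wins 4–3, a margin of 1.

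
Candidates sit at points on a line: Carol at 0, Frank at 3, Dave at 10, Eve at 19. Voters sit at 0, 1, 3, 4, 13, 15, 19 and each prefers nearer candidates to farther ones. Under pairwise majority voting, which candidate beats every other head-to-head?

Frank

With single-peaked preferences on a line, the Condorcet winner is the candidate closest to the median voter.
The median voter (position 4) is closest to Frank at 3.
Check: Frank vs Dave — voters closer to Frank: 4 of 7.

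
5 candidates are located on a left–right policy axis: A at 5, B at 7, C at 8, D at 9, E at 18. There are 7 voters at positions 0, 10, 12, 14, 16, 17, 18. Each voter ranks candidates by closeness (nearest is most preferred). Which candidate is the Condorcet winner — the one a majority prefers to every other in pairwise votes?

With single-peaked preferences on a line, the Condorcet winner is the candidate closest to the median voter.
The median voter (position 14) is closest to E at 18.
Check: E vs B — voters closer to E: 4 of 7.

E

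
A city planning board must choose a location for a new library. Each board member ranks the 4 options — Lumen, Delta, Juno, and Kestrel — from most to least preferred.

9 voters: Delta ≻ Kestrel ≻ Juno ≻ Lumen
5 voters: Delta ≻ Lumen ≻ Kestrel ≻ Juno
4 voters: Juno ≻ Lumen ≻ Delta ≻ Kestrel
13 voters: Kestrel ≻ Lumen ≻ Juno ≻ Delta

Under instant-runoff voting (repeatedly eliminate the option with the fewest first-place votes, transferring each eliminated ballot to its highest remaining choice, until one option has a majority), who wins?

Round 1: Delta 14, Kestrel 13, Juno 4, Lumen 0. Lumen has the fewest and is eliminated.
Round 2: Delta 14, Kestrel 13, Juno 4. Juno has the fewest and is eliminated.
Round 3: Delta 18, Kestrel 13. Delta has a majority.

Delta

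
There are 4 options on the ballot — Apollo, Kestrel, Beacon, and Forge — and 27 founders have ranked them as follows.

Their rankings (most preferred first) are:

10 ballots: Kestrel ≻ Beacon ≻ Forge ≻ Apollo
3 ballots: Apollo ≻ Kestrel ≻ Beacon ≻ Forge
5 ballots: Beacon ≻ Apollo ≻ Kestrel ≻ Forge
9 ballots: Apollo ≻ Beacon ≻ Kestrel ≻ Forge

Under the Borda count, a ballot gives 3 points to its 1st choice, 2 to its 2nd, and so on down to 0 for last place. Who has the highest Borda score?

Beacon

Borda scores:
  Apollo: 10·0 + 3·3 + 5·2 + 9·3 = 46
  Kestrel: 10·3 + 3·2 + 5·1 + 9·1 = 50
  Beacon: 10·2 + 3·1 + 5·3 + 9·2 = 56
  Forge: 10·1 + 3·0 + 5·0 + 9·0 = 10
Beacon has the highest total.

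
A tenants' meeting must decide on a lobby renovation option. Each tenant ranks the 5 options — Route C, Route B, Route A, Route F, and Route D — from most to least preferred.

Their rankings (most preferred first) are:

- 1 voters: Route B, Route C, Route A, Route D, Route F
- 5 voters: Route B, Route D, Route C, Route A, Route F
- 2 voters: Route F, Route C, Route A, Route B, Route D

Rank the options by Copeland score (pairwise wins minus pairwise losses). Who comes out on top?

Pairwise results:
  Route C vs Route B: Route B wins 6–2.
  Route C vs Route A: Route C wins 8–0.
  Route C vs Route F: Route C wins 6–2.
  Route C vs Route D: Route D wins 5–3.
  Route B vs Route A: Route B wins 6–2.
  Route B vs Route F: Route B wins 6–2.
  Route B vs Route D: Route B wins 8–0.
  Route A vs Route F: Route A wins 6–2.
  Route A vs Route D: Route D wins 5–3.
  Route F vs Route D: Route D wins 6–2.
Copeland scores (wins − losses):
  Route C: 2 − 2 = 0
  Route B: 4 − 0 = 4
  Route A: 1 − 3 = -2
  Route F: 0 − 4 = -4
  Route D: 3 − 1 = 2
Route B has the best Copeland score.

Route B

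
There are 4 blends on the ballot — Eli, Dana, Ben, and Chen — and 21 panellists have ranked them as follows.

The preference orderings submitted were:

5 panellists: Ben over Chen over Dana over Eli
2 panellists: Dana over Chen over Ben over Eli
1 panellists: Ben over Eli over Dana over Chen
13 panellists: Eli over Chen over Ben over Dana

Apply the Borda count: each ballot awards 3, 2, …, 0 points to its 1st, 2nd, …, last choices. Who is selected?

Borda scores:
  Eli: 5·0 + 2·0 + 2 + 13·3 = 41
  Dana: 5·1 + 2·3 + 1 + 13·0 = 12
  Ben: 5·3 + 2·1 + 3 + 13·1 = 33
  Chen: 5·2 + 2·2 + 0 + 13·2 = 40
Eli has the highest total.

Eli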